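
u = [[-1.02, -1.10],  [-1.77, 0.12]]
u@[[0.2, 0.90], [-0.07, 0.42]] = [[-0.13, -1.38], [-0.36, -1.54]]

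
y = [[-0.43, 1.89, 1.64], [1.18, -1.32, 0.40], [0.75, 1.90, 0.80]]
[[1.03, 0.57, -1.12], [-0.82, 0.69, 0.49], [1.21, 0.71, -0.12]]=y @ [[0.07, 0.44, 0.51], [0.65, 0.01, -0.06], [-0.1, 0.45, -0.48]]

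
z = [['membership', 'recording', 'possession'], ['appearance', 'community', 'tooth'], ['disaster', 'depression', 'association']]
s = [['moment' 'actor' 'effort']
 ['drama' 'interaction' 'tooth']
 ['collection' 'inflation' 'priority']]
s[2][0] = 'collection'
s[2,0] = 'collection'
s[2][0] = 'collection'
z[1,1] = 'community'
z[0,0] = 'membership'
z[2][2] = 'association'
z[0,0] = 'membership'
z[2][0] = 'disaster'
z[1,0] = 'appearance'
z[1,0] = 'appearance'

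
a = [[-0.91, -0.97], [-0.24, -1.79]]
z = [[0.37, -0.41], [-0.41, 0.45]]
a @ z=[[0.06, -0.06], [0.65, -0.71]]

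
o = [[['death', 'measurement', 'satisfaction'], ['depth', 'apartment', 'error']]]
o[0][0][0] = 'death'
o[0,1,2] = 'error'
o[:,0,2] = ['satisfaction']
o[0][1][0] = 'depth'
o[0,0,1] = 'measurement'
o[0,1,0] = 'depth'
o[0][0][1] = 'measurement'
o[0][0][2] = 'satisfaction'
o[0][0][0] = 'death'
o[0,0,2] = 'satisfaction'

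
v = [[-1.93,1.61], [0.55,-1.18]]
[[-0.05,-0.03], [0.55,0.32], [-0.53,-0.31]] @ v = [[0.08, -0.05], [-0.89, 0.51], [0.85, -0.49]]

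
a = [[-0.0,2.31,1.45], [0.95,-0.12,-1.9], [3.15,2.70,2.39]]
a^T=[[-0.00,0.95,3.15], [2.31,-0.12,2.70], [1.45,-1.90,2.39]]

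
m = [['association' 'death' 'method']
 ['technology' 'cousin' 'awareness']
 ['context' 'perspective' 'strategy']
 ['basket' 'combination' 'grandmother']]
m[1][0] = 'technology'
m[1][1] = 'cousin'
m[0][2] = 'method'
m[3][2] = 'grandmother'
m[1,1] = 'cousin'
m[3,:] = ['basket', 'combination', 'grandmother']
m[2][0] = 'context'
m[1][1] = 'cousin'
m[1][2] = 'awareness'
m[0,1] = 'death'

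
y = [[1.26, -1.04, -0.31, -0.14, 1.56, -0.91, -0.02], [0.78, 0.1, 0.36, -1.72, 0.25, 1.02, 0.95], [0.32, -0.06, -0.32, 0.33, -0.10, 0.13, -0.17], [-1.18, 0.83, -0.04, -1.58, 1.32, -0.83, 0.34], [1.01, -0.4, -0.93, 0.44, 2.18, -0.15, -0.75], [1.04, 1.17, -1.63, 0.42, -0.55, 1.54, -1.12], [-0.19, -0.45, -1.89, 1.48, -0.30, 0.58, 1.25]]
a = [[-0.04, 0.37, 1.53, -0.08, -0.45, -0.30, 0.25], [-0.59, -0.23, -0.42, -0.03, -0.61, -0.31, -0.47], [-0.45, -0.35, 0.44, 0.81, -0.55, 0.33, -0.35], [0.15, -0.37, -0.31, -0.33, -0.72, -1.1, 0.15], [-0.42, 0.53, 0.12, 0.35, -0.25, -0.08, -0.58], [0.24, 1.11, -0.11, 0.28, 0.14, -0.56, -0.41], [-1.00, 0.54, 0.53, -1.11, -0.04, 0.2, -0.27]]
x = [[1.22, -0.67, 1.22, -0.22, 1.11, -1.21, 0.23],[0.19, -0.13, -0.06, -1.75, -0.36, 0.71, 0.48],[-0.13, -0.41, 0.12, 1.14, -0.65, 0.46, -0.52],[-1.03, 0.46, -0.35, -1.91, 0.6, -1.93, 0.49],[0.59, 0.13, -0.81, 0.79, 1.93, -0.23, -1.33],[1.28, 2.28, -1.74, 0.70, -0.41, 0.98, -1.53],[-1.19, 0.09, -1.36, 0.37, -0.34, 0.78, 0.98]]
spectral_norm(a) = 2.04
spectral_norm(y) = 3.88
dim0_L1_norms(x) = [5.63, 4.17, 5.66, 6.88, 5.4, 6.3, 5.56]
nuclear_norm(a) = 8.23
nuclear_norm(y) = 14.92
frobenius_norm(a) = 3.71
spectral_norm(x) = 4.44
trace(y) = 4.43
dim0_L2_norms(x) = [2.45, 2.46, 2.68, 3.05, 2.48, 2.74, 2.42]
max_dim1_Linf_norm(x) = 2.28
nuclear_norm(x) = 15.62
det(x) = -32.99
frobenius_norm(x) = 6.93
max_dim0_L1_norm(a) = 3.5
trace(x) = 3.19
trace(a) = -1.24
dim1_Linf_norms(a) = [1.53, 0.61, 0.81, 1.1, 0.58, 1.11, 1.11]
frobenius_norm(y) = 6.64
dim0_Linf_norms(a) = [1.0, 1.11, 1.53, 1.11, 0.72, 1.1, 0.58]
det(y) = -0.01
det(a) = -0.00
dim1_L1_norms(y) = [5.24, 5.18, 1.43, 6.12, 5.86, 7.47, 6.14]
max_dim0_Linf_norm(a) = 1.53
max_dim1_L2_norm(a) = 1.71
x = y + a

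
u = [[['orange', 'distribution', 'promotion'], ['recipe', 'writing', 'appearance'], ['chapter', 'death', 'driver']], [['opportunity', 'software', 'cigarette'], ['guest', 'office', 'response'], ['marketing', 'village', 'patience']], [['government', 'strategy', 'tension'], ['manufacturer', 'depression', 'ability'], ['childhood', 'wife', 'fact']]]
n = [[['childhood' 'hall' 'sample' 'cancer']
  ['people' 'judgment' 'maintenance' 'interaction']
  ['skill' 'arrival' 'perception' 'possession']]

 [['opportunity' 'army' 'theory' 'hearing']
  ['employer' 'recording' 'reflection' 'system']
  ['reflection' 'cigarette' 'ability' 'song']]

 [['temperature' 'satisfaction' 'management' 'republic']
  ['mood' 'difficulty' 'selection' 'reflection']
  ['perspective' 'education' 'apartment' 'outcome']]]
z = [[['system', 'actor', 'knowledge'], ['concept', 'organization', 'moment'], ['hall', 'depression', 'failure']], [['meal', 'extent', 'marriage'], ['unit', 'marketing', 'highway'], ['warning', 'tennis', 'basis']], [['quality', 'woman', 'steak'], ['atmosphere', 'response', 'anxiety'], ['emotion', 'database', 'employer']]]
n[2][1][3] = 'reflection'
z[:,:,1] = [['actor', 'organization', 'depression'], ['extent', 'marketing', 'tennis'], ['woman', 'response', 'database']]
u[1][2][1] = 'village'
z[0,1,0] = 'concept'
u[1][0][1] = 'software'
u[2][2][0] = 'childhood'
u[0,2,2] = 'driver'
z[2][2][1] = 'database'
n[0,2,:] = ['skill', 'arrival', 'perception', 'possession']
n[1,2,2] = 'ability'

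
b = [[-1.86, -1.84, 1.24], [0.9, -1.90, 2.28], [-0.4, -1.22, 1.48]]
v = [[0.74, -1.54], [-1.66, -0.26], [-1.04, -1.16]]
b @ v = [[0.39, 1.90], [1.45, -3.54], [0.19, -0.78]]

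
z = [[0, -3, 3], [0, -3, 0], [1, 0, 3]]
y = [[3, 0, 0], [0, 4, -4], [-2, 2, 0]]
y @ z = [[0, -9, 9], [-4, -12, -12], [0, 0, -6]]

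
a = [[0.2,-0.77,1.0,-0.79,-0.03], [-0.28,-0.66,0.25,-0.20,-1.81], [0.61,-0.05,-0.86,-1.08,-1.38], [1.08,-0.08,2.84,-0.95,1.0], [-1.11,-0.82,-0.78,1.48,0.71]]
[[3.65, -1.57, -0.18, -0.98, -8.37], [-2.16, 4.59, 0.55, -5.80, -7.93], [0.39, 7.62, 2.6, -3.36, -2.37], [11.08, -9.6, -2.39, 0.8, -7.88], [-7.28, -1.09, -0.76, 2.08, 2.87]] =a @ [[1.44, 0.48, 0.36, -0.56, 2.23], [1.06, -0.58, -0.29, 0.60, 4.0], [2.06, -2.95, -1.16, -0.73, -3.01], [-2.73, -0.96, -0.86, -0.52, 3.38], [1.17, -2.70, -0.32, 3.03, 1.79]]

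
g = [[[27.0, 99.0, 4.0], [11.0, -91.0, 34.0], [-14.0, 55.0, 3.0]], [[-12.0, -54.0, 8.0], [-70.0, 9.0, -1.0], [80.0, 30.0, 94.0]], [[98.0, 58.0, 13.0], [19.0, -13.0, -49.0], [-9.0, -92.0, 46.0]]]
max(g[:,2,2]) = 94.0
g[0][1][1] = -91.0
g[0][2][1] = 55.0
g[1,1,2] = -1.0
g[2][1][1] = -13.0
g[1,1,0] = -70.0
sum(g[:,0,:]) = 241.0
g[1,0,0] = -12.0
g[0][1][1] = -91.0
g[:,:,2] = [[4.0, 34.0, 3.0], [8.0, -1.0, 94.0], [13.0, -49.0, 46.0]]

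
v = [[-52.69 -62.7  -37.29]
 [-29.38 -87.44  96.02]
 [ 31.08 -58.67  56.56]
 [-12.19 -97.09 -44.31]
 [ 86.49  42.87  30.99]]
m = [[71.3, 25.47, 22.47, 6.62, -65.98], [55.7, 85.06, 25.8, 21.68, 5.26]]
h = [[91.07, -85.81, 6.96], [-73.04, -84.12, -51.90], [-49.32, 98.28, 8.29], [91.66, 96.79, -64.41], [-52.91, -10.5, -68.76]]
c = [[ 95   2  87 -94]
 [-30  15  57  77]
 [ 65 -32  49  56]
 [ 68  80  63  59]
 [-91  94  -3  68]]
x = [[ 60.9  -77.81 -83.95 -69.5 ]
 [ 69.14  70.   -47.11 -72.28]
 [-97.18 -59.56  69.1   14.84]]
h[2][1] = 98.28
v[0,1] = -62.7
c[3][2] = 63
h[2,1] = 98.28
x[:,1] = [-77.81, 70.0, -59.56]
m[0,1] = 25.47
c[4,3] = 68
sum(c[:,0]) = 107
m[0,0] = 71.3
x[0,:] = [60.9, -77.81, -83.95, -69.5]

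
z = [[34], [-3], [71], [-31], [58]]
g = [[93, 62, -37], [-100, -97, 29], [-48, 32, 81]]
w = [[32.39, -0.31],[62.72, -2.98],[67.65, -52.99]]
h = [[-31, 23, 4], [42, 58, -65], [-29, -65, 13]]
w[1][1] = -2.98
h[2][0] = -29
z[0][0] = 34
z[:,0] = [34, -3, 71, -31, 58]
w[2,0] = 67.65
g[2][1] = 32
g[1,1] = -97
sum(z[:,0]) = 129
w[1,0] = 62.72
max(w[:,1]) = -0.31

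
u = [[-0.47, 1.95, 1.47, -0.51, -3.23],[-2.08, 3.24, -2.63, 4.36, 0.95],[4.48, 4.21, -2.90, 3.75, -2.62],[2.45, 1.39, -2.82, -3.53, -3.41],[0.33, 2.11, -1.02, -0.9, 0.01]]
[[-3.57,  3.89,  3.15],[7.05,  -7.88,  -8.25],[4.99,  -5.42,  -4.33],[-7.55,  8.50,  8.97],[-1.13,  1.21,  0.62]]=u @ [[0.29, -0.3, -0.09], [0.07, -0.11, -0.45], [0.01, -0.04, -0.25], [1.52, -1.68, -1.51], [0.87, -0.98, -1.11]]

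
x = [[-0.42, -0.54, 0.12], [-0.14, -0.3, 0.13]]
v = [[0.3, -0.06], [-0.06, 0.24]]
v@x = [[-0.12,-0.14,0.03], [-0.01,-0.04,0.02]]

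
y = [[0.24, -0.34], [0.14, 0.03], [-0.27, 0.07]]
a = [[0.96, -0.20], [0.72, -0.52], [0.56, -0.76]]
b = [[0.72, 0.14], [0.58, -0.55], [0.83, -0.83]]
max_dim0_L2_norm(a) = 1.32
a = b + y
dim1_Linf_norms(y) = [0.34, 0.14, 0.27]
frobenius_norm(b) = 1.60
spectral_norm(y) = 0.48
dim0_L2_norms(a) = [1.32, 0.94]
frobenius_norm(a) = 1.63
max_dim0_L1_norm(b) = 2.13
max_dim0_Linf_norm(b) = 0.83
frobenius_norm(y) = 0.52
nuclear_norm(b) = 2.07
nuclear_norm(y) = 0.68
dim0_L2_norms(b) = [1.24, 1.01]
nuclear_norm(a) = 2.04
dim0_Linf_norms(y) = [0.27, 0.34]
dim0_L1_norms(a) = [2.24, 1.48]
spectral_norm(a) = 1.55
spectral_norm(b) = 1.49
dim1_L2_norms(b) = [0.73, 0.8, 1.17]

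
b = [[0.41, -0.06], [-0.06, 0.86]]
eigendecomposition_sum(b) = [[0.40, 0.05], [0.05, 0.01]] + [[0.01, -0.11], [-0.11, 0.85]]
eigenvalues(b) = [0.4, 0.87]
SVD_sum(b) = [[0.01,-0.11], [-0.11,0.85]] + [[0.40, 0.05], [0.05, 0.01]]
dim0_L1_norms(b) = [0.47, 0.92]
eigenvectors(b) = [[-0.99, 0.13], [-0.13, -0.99]]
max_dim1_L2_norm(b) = 0.86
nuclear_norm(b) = 1.27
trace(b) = 1.27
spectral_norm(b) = 0.87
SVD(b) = [[-0.13, 0.99],[0.99, 0.13]] @ diag([0.8678626204439003, 0.40213737955609963]) @ [[-0.13,0.99], [0.99,0.13]]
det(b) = 0.35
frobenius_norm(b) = 0.96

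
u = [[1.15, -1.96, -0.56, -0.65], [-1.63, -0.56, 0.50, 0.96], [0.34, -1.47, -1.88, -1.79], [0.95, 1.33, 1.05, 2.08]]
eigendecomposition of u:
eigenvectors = [[(-0.64+0j), -0.64-0.00j, 0.40+0.00j, -0.09+0.00j],[0.35+0.08j, (0.35-0.08j), 0.63+0.00j, (0.07+0j)],[-0.17-0.28j, (-0.17+0.28j), 0.50+0.00j, -0.95+0.00j],[(-0.15+0.58j), -0.15-0.58j, (-0.44+0j), (0.3+0j)]]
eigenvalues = [(1.92+0.59j), (1.92-0.59j), (-1.88+0j), (-1.17+0j)]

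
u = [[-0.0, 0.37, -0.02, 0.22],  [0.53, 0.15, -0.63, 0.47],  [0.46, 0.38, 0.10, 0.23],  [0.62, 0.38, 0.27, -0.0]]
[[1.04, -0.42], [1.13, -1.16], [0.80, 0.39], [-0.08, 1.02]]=u @ [[-0.74,1.13], [0.68,-0.91], [0.46,2.46], [3.64,-0.15]]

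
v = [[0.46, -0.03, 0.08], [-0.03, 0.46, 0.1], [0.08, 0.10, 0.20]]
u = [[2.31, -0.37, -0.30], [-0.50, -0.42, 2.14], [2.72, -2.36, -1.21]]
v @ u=[[1.3, -0.35, -0.3], [-0.03, -0.42, 0.87], [0.68, -0.54, -0.05]]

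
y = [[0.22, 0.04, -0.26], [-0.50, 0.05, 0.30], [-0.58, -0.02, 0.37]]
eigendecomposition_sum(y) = [[0.27, 0.03, -0.22], [-0.48, -0.05, 0.4], [-0.52, -0.05, 0.43]] + [[-0.05,0.01,-0.03], [-0.04,0.01,-0.03], [-0.06,0.01,-0.04]] + [[0.00, 0.01, -0.0], [0.02, 0.09, -0.07], [0.0, 0.02, -0.01]]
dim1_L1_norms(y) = [0.52, 0.85, 0.97]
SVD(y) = [[-0.34, -0.89, 0.3], [0.61, -0.46, -0.65], [0.72, -0.04, 0.70]] @ diag([0.9588957428051341, 0.11283707677101185, 0.03983401230058328]) @ [[-0.83, 0.00, 0.56],[0.48, -0.51, 0.71],[-0.29, -0.86, -0.42]]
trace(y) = 0.64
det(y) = -0.00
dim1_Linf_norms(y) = [0.26, 0.5, 0.58]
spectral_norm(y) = 0.96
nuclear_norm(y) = 1.11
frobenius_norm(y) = 0.97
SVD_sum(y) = [[0.27, -0.0, -0.18], [-0.48, 0.0, 0.33], [-0.57, 0.0, 0.38]] + [[-0.05, 0.05, -0.07], [-0.02, 0.03, -0.04], [-0.00, 0.00, -0.0]] + [[-0.0, -0.01, -0.01], [0.01, 0.02, 0.01], [-0.01, -0.02, -0.01]]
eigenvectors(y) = [[-0.35, 0.55, -0.06], [0.64, 0.44, -0.98], [0.69, 0.71, -0.18]]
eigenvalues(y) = [0.65, -0.09, 0.08]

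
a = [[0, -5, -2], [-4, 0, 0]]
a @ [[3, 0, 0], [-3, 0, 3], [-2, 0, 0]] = [[19, 0, -15], [-12, 0, 0]]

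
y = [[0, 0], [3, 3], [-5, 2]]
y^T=[[0, 3, -5], [0, 3, 2]]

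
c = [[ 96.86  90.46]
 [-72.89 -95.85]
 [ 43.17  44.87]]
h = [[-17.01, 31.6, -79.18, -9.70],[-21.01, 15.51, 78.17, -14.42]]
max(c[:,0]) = 96.86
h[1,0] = -21.01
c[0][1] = 90.46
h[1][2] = 78.17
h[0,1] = 31.6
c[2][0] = 43.17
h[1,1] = 15.51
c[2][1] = 44.87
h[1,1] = 15.51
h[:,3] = [-9.7, -14.42]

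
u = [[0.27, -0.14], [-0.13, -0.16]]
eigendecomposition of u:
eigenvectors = [[0.96, 0.29], [-0.27, 0.96]]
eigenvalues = [0.31, -0.2]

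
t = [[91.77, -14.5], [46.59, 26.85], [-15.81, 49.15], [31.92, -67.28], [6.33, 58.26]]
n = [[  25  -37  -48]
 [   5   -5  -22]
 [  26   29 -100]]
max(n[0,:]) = 25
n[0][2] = -48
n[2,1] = 29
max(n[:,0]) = 26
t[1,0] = 46.59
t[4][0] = 6.33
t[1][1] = 26.85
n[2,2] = -100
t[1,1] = 26.85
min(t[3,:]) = -67.28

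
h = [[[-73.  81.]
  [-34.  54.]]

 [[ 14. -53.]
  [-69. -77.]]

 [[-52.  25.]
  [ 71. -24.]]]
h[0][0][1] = 81.0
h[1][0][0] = 14.0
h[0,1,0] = -34.0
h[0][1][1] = 54.0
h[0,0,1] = 81.0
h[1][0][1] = -53.0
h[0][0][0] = -73.0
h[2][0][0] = -52.0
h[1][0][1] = -53.0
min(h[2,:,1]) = -24.0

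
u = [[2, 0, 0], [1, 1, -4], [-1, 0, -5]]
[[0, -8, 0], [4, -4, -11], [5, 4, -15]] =u @ [[0, -4, 0], [0, 0, 1], [-1, 0, 3]]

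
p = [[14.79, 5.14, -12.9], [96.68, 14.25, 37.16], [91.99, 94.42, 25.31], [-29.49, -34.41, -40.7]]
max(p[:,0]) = 96.68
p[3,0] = -29.49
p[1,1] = 14.25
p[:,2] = [-12.9, 37.16, 25.31, -40.7]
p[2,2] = 25.31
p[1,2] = 37.16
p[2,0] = 91.99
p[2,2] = 25.31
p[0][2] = -12.9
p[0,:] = [14.79, 5.14, -12.9]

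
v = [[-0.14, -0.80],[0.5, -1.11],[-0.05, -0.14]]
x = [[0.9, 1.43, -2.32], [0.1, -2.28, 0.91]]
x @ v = [[0.7, -1.98], [-1.20, 2.32]]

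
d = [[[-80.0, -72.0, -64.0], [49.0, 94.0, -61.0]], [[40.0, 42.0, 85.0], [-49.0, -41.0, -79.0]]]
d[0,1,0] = 49.0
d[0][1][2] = -61.0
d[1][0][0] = 40.0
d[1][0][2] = 85.0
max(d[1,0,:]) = 85.0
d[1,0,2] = 85.0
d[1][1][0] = -49.0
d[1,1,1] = -41.0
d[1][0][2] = 85.0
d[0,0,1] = -72.0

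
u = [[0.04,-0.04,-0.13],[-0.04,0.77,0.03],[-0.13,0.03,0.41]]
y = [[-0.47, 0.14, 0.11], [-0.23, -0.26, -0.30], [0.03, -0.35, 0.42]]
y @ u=[[-0.04, 0.13, 0.11], [0.04, -0.2, -0.10], [-0.04, -0.26, 0.16]]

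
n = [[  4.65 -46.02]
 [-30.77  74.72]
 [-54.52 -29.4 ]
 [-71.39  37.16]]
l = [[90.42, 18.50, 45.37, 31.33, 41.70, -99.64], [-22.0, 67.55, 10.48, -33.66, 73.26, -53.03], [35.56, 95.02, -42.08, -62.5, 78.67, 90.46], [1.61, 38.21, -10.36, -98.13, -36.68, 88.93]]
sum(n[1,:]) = 43.95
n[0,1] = -46.02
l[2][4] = 78.67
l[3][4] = -36.68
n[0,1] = -46.02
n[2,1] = -29.4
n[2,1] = -29.4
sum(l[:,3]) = -162.95999999999998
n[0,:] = [4.65, -46.02]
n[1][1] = 74.72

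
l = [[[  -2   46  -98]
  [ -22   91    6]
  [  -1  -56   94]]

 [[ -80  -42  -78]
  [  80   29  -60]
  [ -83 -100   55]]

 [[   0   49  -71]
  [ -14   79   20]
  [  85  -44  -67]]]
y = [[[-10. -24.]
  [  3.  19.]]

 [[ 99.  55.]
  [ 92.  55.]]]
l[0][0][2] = -98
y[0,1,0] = 3.0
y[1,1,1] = 55.0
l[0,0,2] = -98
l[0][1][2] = 6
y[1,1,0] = 92.0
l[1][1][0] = 80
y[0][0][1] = -24.0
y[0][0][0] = -10.0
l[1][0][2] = -78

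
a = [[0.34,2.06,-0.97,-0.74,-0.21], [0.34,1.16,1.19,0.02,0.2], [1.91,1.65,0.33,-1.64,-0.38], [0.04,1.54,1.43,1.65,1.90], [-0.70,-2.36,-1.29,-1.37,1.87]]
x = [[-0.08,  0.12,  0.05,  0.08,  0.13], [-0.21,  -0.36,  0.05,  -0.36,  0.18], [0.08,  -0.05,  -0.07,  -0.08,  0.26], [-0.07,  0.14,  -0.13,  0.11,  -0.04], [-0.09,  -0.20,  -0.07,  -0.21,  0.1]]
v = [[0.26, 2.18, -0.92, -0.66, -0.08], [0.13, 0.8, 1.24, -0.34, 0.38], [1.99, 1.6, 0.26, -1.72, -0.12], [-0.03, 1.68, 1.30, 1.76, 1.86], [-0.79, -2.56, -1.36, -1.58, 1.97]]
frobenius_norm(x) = 0.80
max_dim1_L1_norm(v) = 8.26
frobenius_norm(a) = 6.48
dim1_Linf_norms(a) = [2.06, 1.19, 1.91, 1.9, 2.36]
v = a + x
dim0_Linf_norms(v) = [1.99, 2.56, 1.36, 1.76, 1.97]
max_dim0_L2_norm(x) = 0.45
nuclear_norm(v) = 13.28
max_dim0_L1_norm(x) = 0.87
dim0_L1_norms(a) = [3.33, 8.77, 5.21, 5.42, 4.56]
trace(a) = 5.35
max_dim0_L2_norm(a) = 4.03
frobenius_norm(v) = 6.68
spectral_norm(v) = 4.73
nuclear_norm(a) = 12.57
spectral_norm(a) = 4.63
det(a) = 29.48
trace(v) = 5.05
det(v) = 56.06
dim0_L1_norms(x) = [0.53, 0.87, 0.37, 0.84, 0.71]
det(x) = 0.00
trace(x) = -0.30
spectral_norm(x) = 0.70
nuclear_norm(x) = 1.36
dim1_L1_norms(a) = [4.32, 2.91, 5.91, 6.56, 7.59]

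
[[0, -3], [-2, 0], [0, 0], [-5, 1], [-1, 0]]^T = [[0, -2, 0, -5, -1], [-3, 0, 0, 1, 0]]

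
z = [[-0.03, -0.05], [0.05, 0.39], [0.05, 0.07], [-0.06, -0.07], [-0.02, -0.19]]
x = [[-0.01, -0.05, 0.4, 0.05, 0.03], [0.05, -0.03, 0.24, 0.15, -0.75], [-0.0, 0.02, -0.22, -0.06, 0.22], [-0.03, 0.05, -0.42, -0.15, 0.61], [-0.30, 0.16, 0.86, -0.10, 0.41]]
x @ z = [[0.01, -0.0],[0.02, 0.13],[-0.01, -0.05],[-0.02, -0.11],[0.06, 0.07]]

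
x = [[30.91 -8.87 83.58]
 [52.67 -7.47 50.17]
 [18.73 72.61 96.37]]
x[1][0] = 52.67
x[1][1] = -7.47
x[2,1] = 72.61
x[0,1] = -8.87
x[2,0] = 18.73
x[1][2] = 50.17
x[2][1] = 72.61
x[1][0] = 52.67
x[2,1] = 72.61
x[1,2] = 50.17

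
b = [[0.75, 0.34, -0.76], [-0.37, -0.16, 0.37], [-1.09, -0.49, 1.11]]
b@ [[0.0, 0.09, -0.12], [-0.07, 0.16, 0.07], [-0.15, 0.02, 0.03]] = [[0.09, 0.11, -0.09], [-0.04, -0.05, 0.04], [-0.13, -0.15, 0.13]]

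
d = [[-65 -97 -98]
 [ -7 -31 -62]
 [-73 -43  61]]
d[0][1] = -97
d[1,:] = [-7, -31, -62]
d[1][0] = -7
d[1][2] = -62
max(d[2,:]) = 61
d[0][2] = -98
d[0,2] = -98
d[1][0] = -7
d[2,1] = -43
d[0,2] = -98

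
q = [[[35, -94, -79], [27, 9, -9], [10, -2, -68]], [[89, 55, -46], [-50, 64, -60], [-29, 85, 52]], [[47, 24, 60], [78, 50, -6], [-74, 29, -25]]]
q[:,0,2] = [-79, -46, 60]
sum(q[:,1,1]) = 123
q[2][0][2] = 60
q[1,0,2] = -46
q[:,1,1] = [9, 64, 50]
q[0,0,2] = -79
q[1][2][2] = 52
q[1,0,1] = 55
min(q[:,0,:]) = -94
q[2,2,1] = 29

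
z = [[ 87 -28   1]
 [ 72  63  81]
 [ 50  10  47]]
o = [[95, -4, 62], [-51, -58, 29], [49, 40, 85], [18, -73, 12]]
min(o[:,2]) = 12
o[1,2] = 29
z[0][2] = 1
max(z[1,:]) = 81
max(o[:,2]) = 85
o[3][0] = 18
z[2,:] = [50, 10, 47]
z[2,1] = 10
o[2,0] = 49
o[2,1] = 40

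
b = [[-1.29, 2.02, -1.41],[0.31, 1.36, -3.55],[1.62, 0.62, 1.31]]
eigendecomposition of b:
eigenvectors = [[-0.82+0.00j, 0.44-0.11j, 0.44+0.11j], [(0.45+0j), 0.74+0.00j, (0.74-0j)], [0.34+0.00j, -0.01-0.50j, (-0.01+0.5j)]]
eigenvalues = [(-1.83+0j), (1.6+2.34j), (1.6-2.34j)]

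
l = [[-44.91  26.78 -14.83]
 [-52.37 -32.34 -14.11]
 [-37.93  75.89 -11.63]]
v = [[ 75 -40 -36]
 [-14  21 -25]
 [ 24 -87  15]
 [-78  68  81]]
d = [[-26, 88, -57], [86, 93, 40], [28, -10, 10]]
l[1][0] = -52.37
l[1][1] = -32.34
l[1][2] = -14.11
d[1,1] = 93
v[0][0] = 75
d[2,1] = -10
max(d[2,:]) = 28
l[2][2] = -11.63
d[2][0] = 28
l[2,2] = -11.63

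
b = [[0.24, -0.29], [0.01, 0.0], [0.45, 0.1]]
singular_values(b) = [0.51, 0.3]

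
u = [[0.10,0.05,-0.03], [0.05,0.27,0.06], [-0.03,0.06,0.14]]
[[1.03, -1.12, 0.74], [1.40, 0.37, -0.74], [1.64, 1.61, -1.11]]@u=[[0.02, -0.21, 0.01], [0.18, 0.13, -0.12], [0.28, 0.45, -0.11]]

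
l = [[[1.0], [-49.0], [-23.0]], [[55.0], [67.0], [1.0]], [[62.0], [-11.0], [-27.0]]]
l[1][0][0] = 55.0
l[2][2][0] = -27.0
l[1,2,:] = [1.0]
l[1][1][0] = 67.0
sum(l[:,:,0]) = 76.0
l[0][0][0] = 1.0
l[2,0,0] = 62.0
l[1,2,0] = 1.0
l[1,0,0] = 55.0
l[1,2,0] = 1.0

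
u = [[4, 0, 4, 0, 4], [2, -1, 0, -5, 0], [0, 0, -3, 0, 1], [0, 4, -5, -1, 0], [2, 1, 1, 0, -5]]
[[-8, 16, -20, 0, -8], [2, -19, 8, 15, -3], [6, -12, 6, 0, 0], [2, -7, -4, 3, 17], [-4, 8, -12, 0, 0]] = u @ [[0, 0, -3, 0, -2], [-2, 4, -4, 0, 4], [-2, 4, -2, 0, 0], [0, 3, -2, -3, -1], [0, 0, 0, 0, 0]]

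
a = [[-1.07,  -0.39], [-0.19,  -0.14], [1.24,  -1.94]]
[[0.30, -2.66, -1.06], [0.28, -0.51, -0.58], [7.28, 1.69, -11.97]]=a @ [[0.88, 2.27, -1.02], [-3.19, 0.58, 5.52]]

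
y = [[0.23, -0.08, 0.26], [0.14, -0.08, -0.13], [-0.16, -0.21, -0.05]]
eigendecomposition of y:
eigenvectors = [[(-0.74+0j), -0.74-0.00j, -0.23+0.00j], [(-0.13+0.39j), -0.13-0.39j, (0.74+0j)], [0.14-0.52j, (0.14+0.52j), (0.64+0j)]]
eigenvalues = [(0.17+0.22j), (0.17-0.22j), (-0.24+0j)]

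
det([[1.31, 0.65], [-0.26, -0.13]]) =-0.001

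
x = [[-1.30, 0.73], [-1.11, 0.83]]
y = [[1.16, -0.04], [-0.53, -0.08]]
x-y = [[-2.46, 0.77], [-0.58, 0.91]]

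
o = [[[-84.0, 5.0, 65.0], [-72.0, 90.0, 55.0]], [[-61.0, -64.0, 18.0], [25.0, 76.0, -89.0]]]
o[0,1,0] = -72.0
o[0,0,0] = -84.0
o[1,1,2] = -89.0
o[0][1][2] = 55.0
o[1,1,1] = 76.0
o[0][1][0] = -72.0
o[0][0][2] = 65.0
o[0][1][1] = 90.0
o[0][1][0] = -72.0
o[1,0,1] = -64.0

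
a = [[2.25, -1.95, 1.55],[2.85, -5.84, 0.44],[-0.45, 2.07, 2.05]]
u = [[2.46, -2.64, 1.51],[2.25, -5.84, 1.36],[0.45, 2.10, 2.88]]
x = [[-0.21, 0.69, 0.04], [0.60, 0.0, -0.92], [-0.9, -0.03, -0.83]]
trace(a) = -1.54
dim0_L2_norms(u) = [3.36, 6.74, 3.52]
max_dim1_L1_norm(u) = 9.45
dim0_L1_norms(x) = [1.71, 0.72, 1.79]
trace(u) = -0.50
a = u + x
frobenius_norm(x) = 1.80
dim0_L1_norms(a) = [5.55, 9.86, 4.04]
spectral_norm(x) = 1.27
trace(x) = -1.04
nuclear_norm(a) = 10.75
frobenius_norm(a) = 7.90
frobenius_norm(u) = 8.32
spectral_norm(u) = 7.45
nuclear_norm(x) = 3.02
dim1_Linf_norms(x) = [0.69, 0.92, 0.9]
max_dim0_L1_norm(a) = 9.86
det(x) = 0.92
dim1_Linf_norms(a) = [2.25, 5.84, 2.07]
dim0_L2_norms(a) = [3.66, 6.5, 2.61]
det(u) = -21.81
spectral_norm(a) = 7.37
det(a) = -12.14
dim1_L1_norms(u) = [6.61, 9.45, 5.43]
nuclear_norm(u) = 11.88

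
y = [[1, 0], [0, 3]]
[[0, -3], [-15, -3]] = y @[[0, -3], [-5, -1]]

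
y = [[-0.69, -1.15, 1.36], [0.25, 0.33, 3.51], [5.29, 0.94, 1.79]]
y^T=[[-0.69, 0.25, 5.29], [-1.15, 0.33, 0.94], [1.36, 3.51, 1.79]]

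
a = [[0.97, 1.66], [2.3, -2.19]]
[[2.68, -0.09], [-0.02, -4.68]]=a @ [[0.98,-1.34],  [1.04,0.73]]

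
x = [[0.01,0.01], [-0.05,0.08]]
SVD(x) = [[0.03, 1.00], [1.00, -0.03]] @ diag([0.09439455787345259, 0.01377198039046709]) @ [[-0.53, 0.85], [0.85, 0.53]]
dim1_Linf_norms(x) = [0.01, 0.08]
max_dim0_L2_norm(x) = 0.08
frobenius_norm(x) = 0.10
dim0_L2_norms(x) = [0.05, 0.08]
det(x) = 0.00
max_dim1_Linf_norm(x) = 0.08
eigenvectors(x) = [[-0.78, -0.16], [-0.63, -0.99]]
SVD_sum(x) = [[-0.00,  0.0], [-0.05,  0.08]] + [[0.01, 0.01], [-0.0, -0.0]]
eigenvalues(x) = [0.02, 0.07]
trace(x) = 0.09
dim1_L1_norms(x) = [0.02, 0.13]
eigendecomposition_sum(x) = [[0.02, -0.00], [0.02, -0.0]] + [[-0.01, 0.01], [-0.07, 0.08]]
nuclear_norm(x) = 0.11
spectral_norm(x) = 0.09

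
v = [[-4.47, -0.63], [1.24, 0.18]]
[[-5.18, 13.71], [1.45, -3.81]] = v@[[0.73, -2.88], [3.05, -1.32]]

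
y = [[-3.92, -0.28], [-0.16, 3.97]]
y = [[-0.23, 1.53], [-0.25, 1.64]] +[[-3.69, -1.81], [0.09, 2.33]]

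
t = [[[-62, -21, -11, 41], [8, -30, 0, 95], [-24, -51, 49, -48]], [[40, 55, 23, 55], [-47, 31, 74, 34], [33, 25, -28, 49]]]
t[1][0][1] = 55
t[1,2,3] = 49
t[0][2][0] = -24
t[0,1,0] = 8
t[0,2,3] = -48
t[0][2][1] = -51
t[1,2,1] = 25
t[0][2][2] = 49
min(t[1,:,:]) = -47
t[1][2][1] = 25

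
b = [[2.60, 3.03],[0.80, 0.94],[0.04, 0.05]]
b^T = [[2.60,0.80,0.04], [3.03,0.94,0.05]]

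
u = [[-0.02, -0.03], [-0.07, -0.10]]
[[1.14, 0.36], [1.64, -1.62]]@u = [[-0.05, -0.07], [0.08, 0.11]]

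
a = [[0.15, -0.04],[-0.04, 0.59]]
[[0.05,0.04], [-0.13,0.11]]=a @ [[0.27, 0.32], [-0.2, 0.20]]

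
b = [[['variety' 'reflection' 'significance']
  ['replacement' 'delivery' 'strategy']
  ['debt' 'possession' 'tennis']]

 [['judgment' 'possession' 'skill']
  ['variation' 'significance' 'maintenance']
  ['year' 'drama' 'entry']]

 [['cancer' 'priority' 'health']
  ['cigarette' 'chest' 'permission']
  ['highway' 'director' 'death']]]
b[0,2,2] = 'tennis'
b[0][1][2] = 'strategy'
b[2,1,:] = ['cigarette', 'chest', 'permission']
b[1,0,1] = 'possession'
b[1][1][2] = 'maintenance'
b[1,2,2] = 'entry'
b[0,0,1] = 'reflection'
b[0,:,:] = [['variety', 'reflection', 'significance'], ['replacement', 'delivery', 'strategy'], ['debt', 'possession', 'tennis']]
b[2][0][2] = 'health'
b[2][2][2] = 'death'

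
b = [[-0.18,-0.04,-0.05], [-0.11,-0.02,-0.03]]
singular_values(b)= [0.22, 0.0]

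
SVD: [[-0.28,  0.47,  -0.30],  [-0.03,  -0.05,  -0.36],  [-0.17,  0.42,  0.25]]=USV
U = [[-0.83, -0.38, -0.41], [-0.05, -0.69, 0.73], [-0.56, 0.62, 0.55]]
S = [0.71, 0.53, 0.0]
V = [[0.46, -0.87, 0.17], [0.04, 0.22, 0.98], [0.89, 0.44, -0.14]]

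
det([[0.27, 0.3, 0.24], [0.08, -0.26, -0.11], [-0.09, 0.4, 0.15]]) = 0.003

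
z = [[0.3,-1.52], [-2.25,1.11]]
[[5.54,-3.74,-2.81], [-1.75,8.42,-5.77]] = z @ [[-1.13, -2.8, 3.85], [-3.87, 1.91, 2.61]]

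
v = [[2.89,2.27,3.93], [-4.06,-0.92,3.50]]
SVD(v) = [[-0.1, 0.99],[0.99, 0.10]] @ diag([5.439393711018067, 5.379860226487033]) @ [[-0.8,  -0.21,  0.56],[0.46,  0.40,  0.79]]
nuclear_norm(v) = 10.82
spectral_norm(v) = 5.44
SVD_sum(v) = [[0.45,0.12,-0.32],[-4.32,-1.15,3.05]] + [[2.44, 2.15, 4.25], [0.26, 0.23, 0.45]]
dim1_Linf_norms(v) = [3.93, 4.06]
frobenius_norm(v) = 7.65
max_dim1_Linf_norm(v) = 4.06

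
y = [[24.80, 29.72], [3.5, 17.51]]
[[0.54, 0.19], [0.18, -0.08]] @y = [[14.06, 19.38], [4.18, 3.95]]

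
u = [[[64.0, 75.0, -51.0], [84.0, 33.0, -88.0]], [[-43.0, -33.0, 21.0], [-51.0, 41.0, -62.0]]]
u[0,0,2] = -51.0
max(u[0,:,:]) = 84.0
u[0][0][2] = -51.0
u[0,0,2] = -51.0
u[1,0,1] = -33.0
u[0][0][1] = 75.0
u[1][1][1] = 41.0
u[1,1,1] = 41.0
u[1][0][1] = -33.0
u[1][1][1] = 41.0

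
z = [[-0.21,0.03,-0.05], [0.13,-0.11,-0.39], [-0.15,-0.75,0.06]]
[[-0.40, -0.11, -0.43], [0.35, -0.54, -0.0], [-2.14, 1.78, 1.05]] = z @ [[2.43, -0.26, 1.58], [2.31, -2.17, -1.64], [-0.73, 1.91, 0.99]]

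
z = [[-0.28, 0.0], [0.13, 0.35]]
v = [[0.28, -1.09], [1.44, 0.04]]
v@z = [[-0.22, -0.38],  [-0.40, 0.01]]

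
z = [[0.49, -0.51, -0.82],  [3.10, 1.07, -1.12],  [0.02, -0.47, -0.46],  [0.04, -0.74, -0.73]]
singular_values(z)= [3.51, 1.53, 0.0]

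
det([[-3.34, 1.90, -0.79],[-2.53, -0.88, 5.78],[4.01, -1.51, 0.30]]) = 11.405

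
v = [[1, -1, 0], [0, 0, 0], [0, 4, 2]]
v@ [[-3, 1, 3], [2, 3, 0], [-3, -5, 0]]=[[-5, -2, 3], [0, 0, 0], [2, 2, 0]]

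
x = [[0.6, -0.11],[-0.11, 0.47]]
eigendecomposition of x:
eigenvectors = [[0.87, 0.50],[-0.5, 0.87]]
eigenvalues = [0.66, 0.41]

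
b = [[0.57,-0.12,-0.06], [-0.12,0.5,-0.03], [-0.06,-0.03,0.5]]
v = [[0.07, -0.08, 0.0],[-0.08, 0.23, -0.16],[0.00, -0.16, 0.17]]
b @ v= [[0.05,  -0.06,  0.01], [-0.05,  0.13,  -0.09], [-0.0,  -0.08,  0.09]]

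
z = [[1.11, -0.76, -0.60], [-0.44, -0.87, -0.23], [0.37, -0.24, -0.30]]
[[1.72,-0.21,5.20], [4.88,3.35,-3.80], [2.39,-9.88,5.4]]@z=[[3.93, -2.37, -2.54],[2.54, -5.71, -2.56],[9.0, 5.48, -0.78]]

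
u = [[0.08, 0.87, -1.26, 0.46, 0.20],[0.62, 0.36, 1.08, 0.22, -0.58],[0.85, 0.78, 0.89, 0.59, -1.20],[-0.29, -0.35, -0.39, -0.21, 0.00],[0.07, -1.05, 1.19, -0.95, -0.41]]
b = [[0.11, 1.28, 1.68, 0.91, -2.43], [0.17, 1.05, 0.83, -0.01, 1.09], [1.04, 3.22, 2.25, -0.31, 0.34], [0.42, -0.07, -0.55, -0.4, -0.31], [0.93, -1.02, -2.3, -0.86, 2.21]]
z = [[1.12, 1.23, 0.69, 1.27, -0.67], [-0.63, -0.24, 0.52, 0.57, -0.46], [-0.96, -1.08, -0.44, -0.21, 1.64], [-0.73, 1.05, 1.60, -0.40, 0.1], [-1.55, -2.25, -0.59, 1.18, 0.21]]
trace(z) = 0.25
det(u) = 0.00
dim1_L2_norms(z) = [2.3, 1.12, 2.24, 2.09, 3.04]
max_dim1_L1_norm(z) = 5.78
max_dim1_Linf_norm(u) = 1.26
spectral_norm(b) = 5.53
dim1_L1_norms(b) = [6.41, 3.15, 7.16, 1.75, 7.32]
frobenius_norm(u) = 3.55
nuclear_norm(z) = 9.11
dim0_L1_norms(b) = [2.67, 6.64, 7.61, 2.49, 6.38]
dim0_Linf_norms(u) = [0.85, 1.05, 1.26, 0.95, 1.2]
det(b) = -0.05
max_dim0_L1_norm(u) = 4.81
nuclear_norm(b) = 10.71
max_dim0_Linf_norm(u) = 1.26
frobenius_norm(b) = 6.67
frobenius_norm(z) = 5.02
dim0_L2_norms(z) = [2.35, 2.98, 1.96, 1.88, 1.85]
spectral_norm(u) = 2.69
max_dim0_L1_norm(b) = 7.61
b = u @ z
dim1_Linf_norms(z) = [1.27, 0.63, 1.64, 1.6, 2.25]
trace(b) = 5.22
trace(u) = 0.71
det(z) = 0.00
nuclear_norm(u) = 5.70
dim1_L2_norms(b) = [3.35, 1.73, 4.09, 0.86, 3.58]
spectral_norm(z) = 3.94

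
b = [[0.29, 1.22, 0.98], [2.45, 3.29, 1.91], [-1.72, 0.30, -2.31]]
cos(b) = [[0.96,-0.5,0.30],[-0.2,-0.60,-0.16],[-1.54,0.49,-0.63]]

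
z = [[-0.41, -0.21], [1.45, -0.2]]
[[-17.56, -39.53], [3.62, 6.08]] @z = [[-50.12, 11.59], [7.33, -1.98]]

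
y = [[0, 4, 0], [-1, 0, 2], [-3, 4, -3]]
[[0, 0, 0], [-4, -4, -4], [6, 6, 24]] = y @ [[0, 0, -4], [0, 0, 0], [-2, -2, -4]]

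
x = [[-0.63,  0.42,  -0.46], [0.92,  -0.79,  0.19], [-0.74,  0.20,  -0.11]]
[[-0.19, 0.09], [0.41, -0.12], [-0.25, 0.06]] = x@ [[0.32, -0.06], [-0.19, 0.07], [-0.20, -0.06]]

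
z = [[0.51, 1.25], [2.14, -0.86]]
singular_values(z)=[2.31, 1.35]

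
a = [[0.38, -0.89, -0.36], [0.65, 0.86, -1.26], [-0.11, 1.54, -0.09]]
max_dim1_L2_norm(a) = 1.66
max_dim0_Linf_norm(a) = 1.54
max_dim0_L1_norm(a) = 3.29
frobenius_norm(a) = 2.49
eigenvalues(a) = [(0.05+0j), (0.55+1.53j), (0.55-1.53j)]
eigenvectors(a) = [[0.85+0.00j,0.09+0.44j,0.09-0.44j], [0.11+0.00j,0.66+0.00j,0.66-0.00j], [(0.51+0j),(0.21-0.57j),0.21+0.57j]]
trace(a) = 1.15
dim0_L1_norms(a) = [1.14, 3.29, 1.71]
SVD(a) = [[0.31, 0.58, 0.75], [-0.64, 0.71, -0.28], [-0.7, -0.40, 0.59]] @ diag([2.0659108029576783, 1.3918713375801186, 0.048028469116705795]) @ [[-0.11, -0.92, 0.37], [0.52, -0.37, -0.77], [0.85, 0.11, 0.52]]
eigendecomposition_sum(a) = [[0.04+0.00j, (-0.01+0j), (0.03-0j)], [0j, -0.00+0.00j, 0.00-0.00j], [0.02+0.00j, -0.01+0.00j, (0.02-0j)]] + [[(0.17+0.19j), (-0.44+0.38j), -0.19-0.40j], [0.32-0.19j, 0.43+0.74j, -0.63+0.17j], [-0.07-0.34j, 0.77-0.14j, (-0.05+0.6j)]] + [[0.17-0.19j, (-0.44-0.38j), -0.19+0.40j], [(0.32+0.19j), 0.43-0.74j, -0.63-0.17j], [-0.07+0.34j, 0.77+0.14j, (-0.05-0.6j)]]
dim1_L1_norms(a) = [1.63, 2.77, 1.74]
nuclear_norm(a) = 3.51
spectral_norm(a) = 2.07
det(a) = 0.14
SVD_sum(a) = [[-0.07, -0.60, 0.24], [0.14, 1.23, -0.49], [0.15, 1.33, -0.53]] + [[0.42, -0.29, -0.62],  [0.52, -0.36, -0.77],  [-0.29, 0.2, 0.43]] + [[0.03,  0.00,  0.02], [-0.01,  -0.0,  -0.01], [0.02,  0.0,  0.01]]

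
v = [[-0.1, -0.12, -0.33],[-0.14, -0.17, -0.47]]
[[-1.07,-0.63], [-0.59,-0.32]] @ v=[[0.20,0.24,0.65], [0.1,0.13,0.35]]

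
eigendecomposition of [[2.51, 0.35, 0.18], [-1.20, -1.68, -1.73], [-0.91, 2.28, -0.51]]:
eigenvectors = [[0.92+0.00j, (0.01-0.06j), 0.01+0.06j], [-0.11+0.00j, (-0.17+0.62j), (-0.17-0.62j)], [(-0.38+0j), 0.76+0.00j, (0.76-0j)]]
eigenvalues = [(2.39+0j), (-1.04+1.94j), (-1.04-1.94j)]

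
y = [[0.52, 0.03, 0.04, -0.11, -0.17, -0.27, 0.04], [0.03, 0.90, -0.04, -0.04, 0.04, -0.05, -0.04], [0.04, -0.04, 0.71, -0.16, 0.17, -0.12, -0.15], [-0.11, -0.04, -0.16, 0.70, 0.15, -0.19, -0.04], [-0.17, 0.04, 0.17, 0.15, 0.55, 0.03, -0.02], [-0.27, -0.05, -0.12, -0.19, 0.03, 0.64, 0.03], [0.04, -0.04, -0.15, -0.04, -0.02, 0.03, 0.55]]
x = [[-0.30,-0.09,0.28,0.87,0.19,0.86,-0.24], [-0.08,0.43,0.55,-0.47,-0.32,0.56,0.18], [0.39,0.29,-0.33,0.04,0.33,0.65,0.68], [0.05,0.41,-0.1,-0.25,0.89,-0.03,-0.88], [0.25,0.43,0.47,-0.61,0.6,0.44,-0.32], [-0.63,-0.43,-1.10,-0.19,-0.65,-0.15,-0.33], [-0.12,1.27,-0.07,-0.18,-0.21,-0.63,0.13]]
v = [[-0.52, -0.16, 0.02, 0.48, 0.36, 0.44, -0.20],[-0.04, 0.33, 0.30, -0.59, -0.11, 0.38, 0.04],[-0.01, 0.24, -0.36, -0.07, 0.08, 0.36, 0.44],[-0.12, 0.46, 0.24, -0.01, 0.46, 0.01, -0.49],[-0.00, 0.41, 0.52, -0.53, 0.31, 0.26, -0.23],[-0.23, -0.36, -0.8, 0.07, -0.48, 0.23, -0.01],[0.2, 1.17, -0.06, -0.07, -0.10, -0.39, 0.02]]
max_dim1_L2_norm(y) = 0.91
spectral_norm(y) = 0.96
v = x @ y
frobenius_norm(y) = 1.91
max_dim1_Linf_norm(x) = 1.27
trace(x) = 0.13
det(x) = -0.03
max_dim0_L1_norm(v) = 3.13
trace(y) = 4.57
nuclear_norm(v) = 5.60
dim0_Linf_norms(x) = [0.63, 1.27, 1.1, 0.87, 0.89, 0.86, 0.88]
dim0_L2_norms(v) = [0.62, 1.44, 1.09, 0.93, 0.83, 0.86, 0.73]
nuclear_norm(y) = 4.57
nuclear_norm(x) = 8.18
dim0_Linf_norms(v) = [0.52, 1.17, 0.8, 0.59, 0.48, 0.44, 0.49]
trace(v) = -0.00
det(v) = -0.00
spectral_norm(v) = 1.71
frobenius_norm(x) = 3.48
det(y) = 0.02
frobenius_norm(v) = 2.55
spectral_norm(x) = 2.01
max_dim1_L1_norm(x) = 3.48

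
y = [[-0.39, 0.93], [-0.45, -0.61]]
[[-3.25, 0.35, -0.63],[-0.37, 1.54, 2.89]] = y @ [[3.54, -2.51, -3.50], [-2.01, -0.68, -2.15]]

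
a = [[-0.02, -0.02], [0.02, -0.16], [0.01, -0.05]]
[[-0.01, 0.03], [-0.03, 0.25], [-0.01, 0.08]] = a @ [[0.2,-0.01], [0.24,-1.54]]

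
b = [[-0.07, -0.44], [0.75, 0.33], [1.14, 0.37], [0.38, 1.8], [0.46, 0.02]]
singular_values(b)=[2.13, 1.17]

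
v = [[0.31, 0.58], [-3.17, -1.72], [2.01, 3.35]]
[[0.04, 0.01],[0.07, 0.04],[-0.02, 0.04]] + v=[[0.35, 0.59], [-3.1, -1.68], [1.99, 3.39]]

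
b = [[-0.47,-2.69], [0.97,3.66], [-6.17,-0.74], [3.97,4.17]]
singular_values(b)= [8.6, 4.42]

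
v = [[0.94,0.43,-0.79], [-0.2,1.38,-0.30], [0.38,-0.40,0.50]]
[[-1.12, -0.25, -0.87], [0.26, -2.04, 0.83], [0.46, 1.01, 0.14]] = v @[[-0.20,0.71,-0.31], [0.47,-1.27,0.81], [1.44,0.47,1.17]]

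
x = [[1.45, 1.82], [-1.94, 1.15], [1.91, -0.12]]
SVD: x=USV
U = [[-0.49, -0.82], [0.61, -0.57], [-0.62, 0.09]]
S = [3.09, 2.15]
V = [[-1.0, -0.04],[0.04, -1.00]]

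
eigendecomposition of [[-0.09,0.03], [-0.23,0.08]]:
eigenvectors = [[-0.41, -0.28], [-0.91, -0.96]]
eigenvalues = [-0.02, 0.01]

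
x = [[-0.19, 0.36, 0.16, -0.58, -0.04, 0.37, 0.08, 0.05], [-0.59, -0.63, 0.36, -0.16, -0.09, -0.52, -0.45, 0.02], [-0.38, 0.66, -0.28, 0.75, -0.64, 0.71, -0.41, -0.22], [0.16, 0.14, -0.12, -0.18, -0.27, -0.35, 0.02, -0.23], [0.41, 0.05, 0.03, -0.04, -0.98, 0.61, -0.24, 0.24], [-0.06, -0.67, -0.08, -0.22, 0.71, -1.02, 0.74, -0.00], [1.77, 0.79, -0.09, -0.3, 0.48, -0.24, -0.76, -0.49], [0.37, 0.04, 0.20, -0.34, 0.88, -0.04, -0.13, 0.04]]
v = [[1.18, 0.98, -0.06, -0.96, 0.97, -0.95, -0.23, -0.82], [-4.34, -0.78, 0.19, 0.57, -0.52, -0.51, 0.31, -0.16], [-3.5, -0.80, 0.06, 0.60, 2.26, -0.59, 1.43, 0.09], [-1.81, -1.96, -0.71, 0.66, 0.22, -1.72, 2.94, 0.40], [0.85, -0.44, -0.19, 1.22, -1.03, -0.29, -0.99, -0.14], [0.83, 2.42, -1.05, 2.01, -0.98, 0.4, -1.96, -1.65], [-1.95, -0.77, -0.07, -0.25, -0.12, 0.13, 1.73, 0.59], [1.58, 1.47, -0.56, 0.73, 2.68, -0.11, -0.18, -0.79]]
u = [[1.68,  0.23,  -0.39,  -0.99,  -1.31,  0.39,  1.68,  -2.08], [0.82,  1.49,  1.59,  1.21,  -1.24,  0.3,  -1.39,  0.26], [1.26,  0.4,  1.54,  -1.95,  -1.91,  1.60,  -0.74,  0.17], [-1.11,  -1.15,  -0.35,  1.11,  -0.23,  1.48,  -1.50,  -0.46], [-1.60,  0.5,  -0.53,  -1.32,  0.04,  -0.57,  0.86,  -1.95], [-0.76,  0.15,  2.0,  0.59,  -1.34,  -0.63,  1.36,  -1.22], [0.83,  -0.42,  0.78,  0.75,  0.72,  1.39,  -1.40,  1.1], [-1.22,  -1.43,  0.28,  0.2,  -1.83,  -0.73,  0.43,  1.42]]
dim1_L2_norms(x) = [0.82, 1.18, 1.53, 0.58, 1.27, 1.61, 2.23, 1.04]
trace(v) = 1.43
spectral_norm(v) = 8.09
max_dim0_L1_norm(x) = 4.09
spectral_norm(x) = 2.44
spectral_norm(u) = 5.16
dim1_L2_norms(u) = [3.61, 3.24, 3.83, 2.93, 3.11, 3.24, 2.77, 3.12]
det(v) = -0.02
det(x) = 0.00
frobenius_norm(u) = 9.19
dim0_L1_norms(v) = [16.04, 9.62, 2.89, 7.0, 8.78, 4.7, 9.77, 4.64]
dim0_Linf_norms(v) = [4.34, 2.42, 1.05, 2.01, 2.68, 1.72, 2.94, 1.65]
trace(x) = -4.00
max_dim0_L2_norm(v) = 6.59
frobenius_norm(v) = 10.59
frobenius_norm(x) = 3.88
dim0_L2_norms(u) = [3.41, 2.5, 3.18, 3.19, 3.55, 2.86, 3.51, 3.63]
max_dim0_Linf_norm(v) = 4.34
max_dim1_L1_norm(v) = 11.3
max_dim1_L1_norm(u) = 9.57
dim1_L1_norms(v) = [6.15, 7.38, 9.33, 10.42, 5.15, 11.3, 5.61, 8.1]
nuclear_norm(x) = 8.47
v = u @ x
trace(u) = 5.25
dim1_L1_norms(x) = [1.83, 2.82, 4.05, 1.47, 2.6, 3.5, 4.92, 2.04]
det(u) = 28.50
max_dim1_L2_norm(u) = 3.83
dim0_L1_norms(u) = [9.28, 5.77, 7.46, 8.12, 8.62, 7.09, 9.36, 8.66]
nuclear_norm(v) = 22.15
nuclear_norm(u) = 22.65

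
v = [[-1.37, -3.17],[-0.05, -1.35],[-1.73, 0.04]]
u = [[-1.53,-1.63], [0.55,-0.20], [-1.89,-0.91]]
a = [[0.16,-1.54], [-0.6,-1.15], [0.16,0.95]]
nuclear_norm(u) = 3.77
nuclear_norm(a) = 2.74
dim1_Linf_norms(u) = [1.63, 0.55, 1.89]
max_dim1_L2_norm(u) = 2.24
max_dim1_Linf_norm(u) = 1.89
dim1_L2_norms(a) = [1.55, 1.3, 0.96]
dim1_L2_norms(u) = [2.24, 0.59, 2.1]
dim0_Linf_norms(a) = [0.6, 1.54]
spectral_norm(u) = 3.03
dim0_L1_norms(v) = [3.15, 4.56]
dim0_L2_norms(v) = [2.21, 3.45]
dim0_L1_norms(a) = [0.92, 3.64]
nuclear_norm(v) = 5.41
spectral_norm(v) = 3.73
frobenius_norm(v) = 4.09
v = a + u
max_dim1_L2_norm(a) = 1.55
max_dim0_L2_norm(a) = 2.14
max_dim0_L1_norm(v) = 4.56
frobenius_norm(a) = 2.24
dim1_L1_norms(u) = [3.16, 0.75, 2.8]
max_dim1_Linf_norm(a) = 1.54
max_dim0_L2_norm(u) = 2.49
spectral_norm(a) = 2.16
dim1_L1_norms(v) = [4.54, 1.4, 1.77]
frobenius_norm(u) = 3.12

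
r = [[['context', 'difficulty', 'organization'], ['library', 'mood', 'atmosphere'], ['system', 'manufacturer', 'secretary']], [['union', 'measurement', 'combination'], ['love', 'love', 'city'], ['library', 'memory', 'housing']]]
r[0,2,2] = 'secretary'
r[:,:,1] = [['difficulty', 'mood', 'manufacturer'], ['measurement', 'love', 'memory']]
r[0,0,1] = 'difficulty'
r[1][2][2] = 'housing'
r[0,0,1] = 'difficulty'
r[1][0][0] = 'union'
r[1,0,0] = 'union'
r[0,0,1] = 'difficulty'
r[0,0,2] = 'organization'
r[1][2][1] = 'memory'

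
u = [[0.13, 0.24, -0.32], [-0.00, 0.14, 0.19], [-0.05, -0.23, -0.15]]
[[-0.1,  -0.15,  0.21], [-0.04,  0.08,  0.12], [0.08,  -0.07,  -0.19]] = u @[[-0.41, 0.17, -0.74], [-0.25, -0.06, 1.07], [-0.03, 0.48, -0.15]]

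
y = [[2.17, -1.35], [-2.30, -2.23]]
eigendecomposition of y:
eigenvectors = [[0.91, 0.26], [-0.42, 0.97]]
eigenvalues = [2.79, -2.85]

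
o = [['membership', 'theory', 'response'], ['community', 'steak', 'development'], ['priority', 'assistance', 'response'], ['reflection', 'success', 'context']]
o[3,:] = ['reflection', 'success', 'context']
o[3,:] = ['reflection', 'success', 'context']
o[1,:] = ['community', 'steak', 'development']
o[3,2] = 'context'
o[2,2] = 'response'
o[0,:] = ['membership', 'theory', 'response']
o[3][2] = 'context'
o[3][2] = 'context'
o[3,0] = 'reflection'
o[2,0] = 'priority'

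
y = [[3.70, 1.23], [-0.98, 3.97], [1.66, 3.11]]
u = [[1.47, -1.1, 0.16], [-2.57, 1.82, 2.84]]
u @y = [[6.78,  -2.06], [-6.58,  12.9]]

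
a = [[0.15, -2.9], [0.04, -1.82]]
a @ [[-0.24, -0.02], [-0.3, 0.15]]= [[0.83, -0.44], [0.54, -0.27]]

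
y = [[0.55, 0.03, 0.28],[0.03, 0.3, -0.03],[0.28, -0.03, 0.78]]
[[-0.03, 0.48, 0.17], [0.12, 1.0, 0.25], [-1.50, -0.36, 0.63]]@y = [[0.05, 0.14, 0.11], [0.17, 0.30, 0.20], [-0.66, -0.17, 0.08]]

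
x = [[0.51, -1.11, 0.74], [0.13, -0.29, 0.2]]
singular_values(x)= [1.48, 0.01]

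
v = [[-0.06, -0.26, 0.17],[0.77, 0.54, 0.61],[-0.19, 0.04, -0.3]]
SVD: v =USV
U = [[-0.05, -0.81, 0.58], [0.97, 0.10, 0.23], [-0.24, 0.57, 0.78]]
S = [1.16, 0.38, 0.01]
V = [[0.69,0.46,0.57], [0.04,0.75,-0.66], [-0.73,0.47,0.50]]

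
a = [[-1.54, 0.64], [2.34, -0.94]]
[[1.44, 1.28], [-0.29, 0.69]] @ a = [[0.78, -0.28], [2.06, -0.83]]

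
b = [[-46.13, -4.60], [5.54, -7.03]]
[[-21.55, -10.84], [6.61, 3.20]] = b@ [[0.52,0.26], [-0.53,-0.25]]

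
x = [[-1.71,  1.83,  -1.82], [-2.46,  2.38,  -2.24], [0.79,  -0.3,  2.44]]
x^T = [[-1.71,-2.46,0.79], [1.83,2.38,-0.30], [-1.82,-2.24,2.44]]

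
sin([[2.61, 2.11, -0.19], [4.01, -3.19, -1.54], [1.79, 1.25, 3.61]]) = [[-0.87, -0.5, 0.53], [-0.71, 0.75, 0.63], [-2.26, -0.84, -0.74]]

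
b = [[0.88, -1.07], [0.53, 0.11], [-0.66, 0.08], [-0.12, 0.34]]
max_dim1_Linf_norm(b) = 1.07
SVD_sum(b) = [[1.02,-0.91], [0.24,-0.21], [-0.41,0.36], [-0.24,0.21]] + [[-0.14,-0.16], [0.29,0.32], [-0.25,-0.28], [0.12,0.13]]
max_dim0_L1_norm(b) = 2.19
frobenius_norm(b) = 1.67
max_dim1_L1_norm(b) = 1.95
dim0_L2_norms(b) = [1.23, 1.13]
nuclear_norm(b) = 2.18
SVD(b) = [[-0.89, 0.33], [-0.21, -0.68], [0.35, 0.59], [0.2, -0.27]] @ diag([1.5412919906285523, 0.6393113479551844]) @ [[-0.75, 0.67], [-0.67, -0.75]]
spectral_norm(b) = 1.54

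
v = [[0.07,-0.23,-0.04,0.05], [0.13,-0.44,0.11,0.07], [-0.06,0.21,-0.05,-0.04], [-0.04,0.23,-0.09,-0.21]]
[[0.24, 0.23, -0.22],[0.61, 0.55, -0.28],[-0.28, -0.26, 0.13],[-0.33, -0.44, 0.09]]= v @ [[1.26, 0.48, 1.17],  [-0.77, -0.80, 1.23],  [0.87, 0.70, 0.8],  [0.10, 0.81, 0.34]]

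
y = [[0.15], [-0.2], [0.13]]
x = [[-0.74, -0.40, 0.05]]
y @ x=[[-0.11, -0.06, 0.01], [0.15, 0.08, -0.01], [-0.1, -0.05, 0.01]]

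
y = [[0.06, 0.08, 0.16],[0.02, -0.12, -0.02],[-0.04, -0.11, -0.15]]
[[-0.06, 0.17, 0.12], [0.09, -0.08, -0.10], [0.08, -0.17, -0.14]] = y@[[-0.09, 0.38, -0.29], [-0.74, 0.6, 0.68], [0.00, 0.59, 0.53]]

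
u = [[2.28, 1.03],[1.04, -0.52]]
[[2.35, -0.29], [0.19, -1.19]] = u @ [[0.63, -0.61], [0.89, 1.07]]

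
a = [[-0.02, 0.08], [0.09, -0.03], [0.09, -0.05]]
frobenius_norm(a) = 0.16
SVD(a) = [[-0.41, -0.89], [0.61, -0.43], [0.68, -0.16]] @ diag([0.15044594089591318, 0.06136789769858014]) @ [[0.82,-0.57], [-0.57,-0.82]]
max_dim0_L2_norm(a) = 0.13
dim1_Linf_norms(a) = [0.08, 0.09, 0.09]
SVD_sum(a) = [[-0.05, 0.03], [0.08, -0.05], [0.08, -0.06]] + [[0.03, 0.05],[0.01, 0.02],[0.01, 0.01]]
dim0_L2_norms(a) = [0.13, 0.1]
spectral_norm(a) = 0.15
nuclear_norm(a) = 0.21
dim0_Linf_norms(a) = [0.09, 0.08]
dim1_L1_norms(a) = [0.1, 0.12, 0.14]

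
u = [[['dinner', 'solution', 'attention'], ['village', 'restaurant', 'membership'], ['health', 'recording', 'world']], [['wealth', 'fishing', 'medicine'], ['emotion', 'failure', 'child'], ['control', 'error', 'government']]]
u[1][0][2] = 'medicine'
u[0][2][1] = 'recording'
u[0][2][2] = 'world'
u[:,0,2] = ['attention', 'medicine']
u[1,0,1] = 'fishing'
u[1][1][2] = 'child'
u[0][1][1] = 'restaurant'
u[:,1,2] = ['membership', 'child']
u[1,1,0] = 'emotion'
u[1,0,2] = 'medicine'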